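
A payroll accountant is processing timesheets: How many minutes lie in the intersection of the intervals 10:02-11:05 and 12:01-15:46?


Interval A: [602, 665] minutes from midnight
Interval B: [721, 946] minutes from midnight
Overlap start = max(602, 721) = 721
Overlap end = min(665, 946) = 665
End <= start, so the intervals do not overlap: 0 minutes

0


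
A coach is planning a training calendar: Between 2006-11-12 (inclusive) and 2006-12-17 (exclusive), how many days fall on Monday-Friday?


Start: 2006-11-12 (Sunday)
End (exclusive): 2006-12-17 (Sunday)
Total calendar days: 35
Full weeks: 35 // 7 = 5 -> 25 weekdays
Remaining 0 days starting on Sunday:
Total business days: 25 + 0 = 25

25


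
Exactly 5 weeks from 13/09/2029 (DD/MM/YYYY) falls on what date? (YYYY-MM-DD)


Start: 2029-09-13
Weeks to add: 5
Convert to days: 5 x 7 = 35 days
Add 35 days to 2029-09-13
Result: 2029-10-18

2029-10-18


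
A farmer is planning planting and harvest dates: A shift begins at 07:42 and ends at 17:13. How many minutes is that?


Start time: 07:42 = 462 minutes from midnight
End time: 17:13 = 1033 minutes from midnight
Difference: 1033 - 462 = 571 minutes
That is 9 hours and 31 minutes

571


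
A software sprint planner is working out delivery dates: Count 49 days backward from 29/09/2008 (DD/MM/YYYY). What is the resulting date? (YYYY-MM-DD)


Start: 2008-09-29
Subtracting 49 days
Days already passed in September: 29
After going back through September: 20 more days to subtract
August 2008 has 31 days, need 20
Result: 2008-08-11

2008-08-11


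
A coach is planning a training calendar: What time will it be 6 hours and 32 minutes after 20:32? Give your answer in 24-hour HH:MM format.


Start time: 20:32
Adding: 6 hours 32 minutes
Minutes: 32 + 32 = 64
Minute overflow: 64 >= 60, so carry 1 hour, minutes = 4
Hours: 20 + 6 + 1 = 27
Hour wraparound: 27 mod 24 = 3
Result: 03:04

03:04


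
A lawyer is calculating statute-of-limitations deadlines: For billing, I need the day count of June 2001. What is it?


Month: June
Year: 2001
June is a 30-day month
Total: 30 days

30


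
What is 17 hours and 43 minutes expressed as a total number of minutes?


Hours: 17
Minutes: 43
Convert hours to minutes: 17 x 60 = 1020
Add remaining minutes: 1020 + 43 = 1063

1063


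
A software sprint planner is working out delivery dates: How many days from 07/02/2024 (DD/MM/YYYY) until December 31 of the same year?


Start: February 07, 2024
End: December 31, 2024
Days left in February: 22
March: 31
April: 30
May: 31
June: 30
... plus remaining months
Sum of remaining months: 306
Total: 22 + 306 = 328

328


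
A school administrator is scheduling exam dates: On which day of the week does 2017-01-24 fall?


Date: 2017-01-24
January 1, 2017 is a Sunday
Day of year: 24
Offset from Jan 1: 23 days
23 mod 7 = 2
Result: Tuesday

Tuesday


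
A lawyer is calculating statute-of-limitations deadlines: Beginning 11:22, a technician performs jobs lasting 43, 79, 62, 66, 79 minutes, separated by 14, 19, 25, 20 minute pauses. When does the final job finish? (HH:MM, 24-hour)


Start: 11:22 = 682 min from midnight
  after task 1 (43 min): 12:05
  after break (14 min): 12:19
  after task 2 (79 min): 13:38
  after break (19 min): 13:57
  after task 3 (62 min): 14:59
  after break (25 min): 15:24
  after task 4 (66 min): 16:30
  after break (20 min): 16:50
  after task 5 (79 min): 18:09
Total elapsed: 407 minutes
End time: 18:09

18:09


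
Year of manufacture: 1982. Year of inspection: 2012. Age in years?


Birth year: 1982
Current year: 2012
Age = current year - birth year
Age = 2012 - 1982 = 30

30


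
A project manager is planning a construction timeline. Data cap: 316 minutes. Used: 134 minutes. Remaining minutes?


Total budget: 316 minutes
Time used: 134 minutes
Remaining: 316 - 134 = 182 minutes
Percent used: 42.4%
Percent remaining: 57.6%

182


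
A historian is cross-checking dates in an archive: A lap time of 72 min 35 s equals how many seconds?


Minutes: 72
Seconds: 35
Convert minutes to seconds: 72 x 60 = 4320
Add remaining seconds: 4320 + 35 = 4355

4355


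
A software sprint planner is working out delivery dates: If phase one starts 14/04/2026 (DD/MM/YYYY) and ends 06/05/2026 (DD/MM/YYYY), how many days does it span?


Start date: 2026-04-14
End date: 2026-05-06
Apr 2026: +17 days
May 2026: +5 days
Total: 22 days

22


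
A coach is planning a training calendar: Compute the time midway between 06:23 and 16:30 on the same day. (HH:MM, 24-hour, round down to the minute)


Start time: 06:23 = 383 minutes from midnight
End time: 16:30 = 990 minutes from midnight
Sum: 383 + 990 = 1373
Midpoint: 1373 / 2 = 686 minutes
Convert: 686 / 60 = 11 hours, 26 minutes
Result: 11:26

11:26


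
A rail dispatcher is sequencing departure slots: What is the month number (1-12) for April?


Calendar month order:
3. March
4. April <--
5. May
April is month number 4

4


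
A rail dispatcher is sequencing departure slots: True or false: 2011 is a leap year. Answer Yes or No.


Year: 2011
Divisible by 4? 2011 / 4 = 502.75 -> No
Not divisible by 4, so NOT a leap year

No


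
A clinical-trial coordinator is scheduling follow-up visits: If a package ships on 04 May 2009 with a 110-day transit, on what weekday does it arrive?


Start: 2009-05-04 (Monday)
Step 1 - find target date: add 110 days
  2009-05-04 + 110 days = 2009-08-22
Step 2 - day of week:
  110 mod 7 = 5
  Monday + 5 days -> Saturday
Result: Saturday (2009-08-22)

Saturday


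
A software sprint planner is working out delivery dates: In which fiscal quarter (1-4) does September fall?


Month: September (month 9)
Q1: January-March (months 1-3)
Q2: April-June (months 4-6)
Q3: July-September (months 7-9)
Q4: October-December (months 10-12)
Month 9 falls in Q3

3


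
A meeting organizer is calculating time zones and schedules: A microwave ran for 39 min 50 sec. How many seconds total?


Minutes: 39
Extra seconds: 50
Seconds per minute: 60
Minutes to seconds: 39 x 60 = 2340
Total: 2340 + 50 = 2390

2390


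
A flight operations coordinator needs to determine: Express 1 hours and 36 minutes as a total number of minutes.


Hours: 1
Extra minutes: 36
Minutes per hour: 60
Hours to minutes: 1 x 60 = 60
Total: 60 + 36 = 96

96


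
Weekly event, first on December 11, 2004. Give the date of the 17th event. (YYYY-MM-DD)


First occurrence: 2004-12-11 (occurrence 1)
Each occurrence is 7 days after the previous.
Occurrence 17 is 16 weeks after the first.
16 weeks = 112 days
2004-12-11 + 112 days = 2005-04-02

2005-04-02


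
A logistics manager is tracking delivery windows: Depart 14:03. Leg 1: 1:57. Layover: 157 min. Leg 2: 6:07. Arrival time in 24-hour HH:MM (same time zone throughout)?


Depart: 14:03
Leg 1: +117 min -> 16:00
Layover: +157 min -> 18:37
Leg 2: +367 min -> 00:44
Total travel: 641 minutes = 10h 41m
Arrival: 00:44

00:44


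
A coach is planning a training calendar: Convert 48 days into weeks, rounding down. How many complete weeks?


Total days: 48
Days per week: 7
Division: 48 / 7 = 6 remainder 6
Complete weeks: 6
Remaining days: 6

6


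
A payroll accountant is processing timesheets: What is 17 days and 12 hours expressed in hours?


Days: 17
Extra hours: 12
Hours per day: 24
Days to hours: 17 x 24 = 408
Total: 408 + 12 = 420

420


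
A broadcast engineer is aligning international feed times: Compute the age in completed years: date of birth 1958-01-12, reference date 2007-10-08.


Birth: 1958-01-12
Reference: 2007-10-08
Year difference: 2007 - 1958 = 49
Has birthday (01-12) occurred by 10-08? Yes
Age in full years: 49

49


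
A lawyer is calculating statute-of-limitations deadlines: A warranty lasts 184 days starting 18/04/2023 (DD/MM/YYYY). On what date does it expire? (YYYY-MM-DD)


Start: 2023-04-18
Adding 184 days
Days remaining in April: 12
After April: 172 days still to add
May 2023: 31 days, 141 remaining
June 2023: 30 days, 111 remaining
July 2023: 31 days, 80 remaining
August 2023: 31 days, 49 remaining
Result: 2023-10-19

2023-10-19


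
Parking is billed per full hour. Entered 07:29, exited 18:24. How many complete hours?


Start: 07:29
End: 18:24
Hour difference: 18 - 7 = 11 hours
Minute difference: 24 - 29 = -5 minutes
Total minutes: 655
Complete hours: 655 / 60 = 10 (remainder 55)

10


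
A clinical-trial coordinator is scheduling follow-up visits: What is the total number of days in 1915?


Year: 1915
Check leap year rules:
Divisible by 4? No
1915 is not a leap year
Days: 365

365


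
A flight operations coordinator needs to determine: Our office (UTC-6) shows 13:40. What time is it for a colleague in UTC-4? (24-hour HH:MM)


Local time: 13:40 at UTC-6 (offset -6h)
Target zone: UTC-4 (offset -4h)
Difference: -4 - (-6) = 2 hours
Calculation: 13 + (2) = 15
Result: 15:40

15:40


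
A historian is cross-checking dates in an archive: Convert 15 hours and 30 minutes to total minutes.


Hours: 15
Minutes: 30
Convert hours to minutes: 15 x 60 = 900
Add remaining minutes: 900 + 30 = 930

930


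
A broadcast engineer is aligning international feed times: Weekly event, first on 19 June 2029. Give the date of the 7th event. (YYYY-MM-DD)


First occurrence: 2029-06-19 (occurrence 1)
Each occurrence is 7 days after the previous.
Occurrence 7 is 6 weeks after the first.
6 weeks = 42 days
2029-06-19 + 42 days = 2029-07-31

2029-07-31


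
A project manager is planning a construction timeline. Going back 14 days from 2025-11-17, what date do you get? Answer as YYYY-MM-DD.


Start: 2025-11-17
Subtracting 14 days
Days already passed in November: 17
Result: 2025-11-03

2025-11-03


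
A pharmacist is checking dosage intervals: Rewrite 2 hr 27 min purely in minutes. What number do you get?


Hours: 2
Extra minutes: 27
Minutes per hour: 60
Hours to minutes: 2 x 60 = 120
Total: 120 + 27 = 147

147


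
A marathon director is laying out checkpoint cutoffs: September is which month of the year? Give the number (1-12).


Calendar month order:
8. August
9. September <--
10. October
September is month number 9

9


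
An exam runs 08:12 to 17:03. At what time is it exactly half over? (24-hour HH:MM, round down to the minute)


Start time: 08:12 = 492 minutes from midnight
End time: 17:03 = 1023 minutes from midnight
Sum: 492 + 1023 = 1515
Midpoint: 1515 / 2 = 757 minutes
Convert: 757 / 60 = 12 hours, 37 minutes
Result: 12:37

12:37


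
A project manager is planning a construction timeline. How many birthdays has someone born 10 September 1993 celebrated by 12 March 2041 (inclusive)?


Birth: 1993-09-10
Reference: 2041-03-12
Year difference: 2041 - 1993 = 48
Has birthday (09-10) occurred by 03-12? No
Birthday not yet reached this year -> subtract 1
Age in full years: 47

47


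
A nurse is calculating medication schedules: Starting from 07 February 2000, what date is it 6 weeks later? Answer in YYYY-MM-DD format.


Start: 2000-02-07
Weeks to add: 6
Convert to days: 6 x 7 = 42 days
Add 42 days to 2000-02-07
Result: 2000-03-20

2000-03-20


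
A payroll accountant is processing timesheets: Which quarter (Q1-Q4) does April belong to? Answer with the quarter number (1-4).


Month: April (month 4)
Q1: January-March (months 1-3)
Q2: April-June (months 4-6)
Q3: July-September (months 7-9)
Q4: October-December (months 10-12)
Month 4 falls in Q2

2


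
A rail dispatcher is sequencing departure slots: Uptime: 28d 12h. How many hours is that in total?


Days: 28
Extra hours: 12
Hours per day: 24
Days to hours: 28 x 24 = 672
Total: 672 + 12 = 684

684


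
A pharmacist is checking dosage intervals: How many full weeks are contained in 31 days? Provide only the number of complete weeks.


Total days: 31
Days per week: 7
Division: 31 / 7 = 4 remainder 3
Complete weeks: 4
Remaining days: 3

4


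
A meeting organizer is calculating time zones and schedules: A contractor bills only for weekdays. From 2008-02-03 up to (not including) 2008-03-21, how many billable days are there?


Start: 2008-02-03 (Sunday)
End (exclusive): 2008-03-21 (Friday)
Total calendar days: 47
Full weeks: 47 // 7 = 6 -> 30 weekdays
Remaining 5 days starting on Sunday:
  Sun(-), Mon(w), Tue(w), Wed(w), Thu(w) -> 4 weekdays
Total business days: 30 + 4 = 34

34


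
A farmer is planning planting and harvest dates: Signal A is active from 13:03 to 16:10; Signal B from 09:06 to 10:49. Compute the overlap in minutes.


Interval A: [783, 970] minutes from midnight
Interval B: [546, 649] minutes from midnight
Overlap start = max(783, 546) = 783
Overlap end = min(970, 649) = 649
End <= start, so the intervals do not overlap: 0 minutes

0


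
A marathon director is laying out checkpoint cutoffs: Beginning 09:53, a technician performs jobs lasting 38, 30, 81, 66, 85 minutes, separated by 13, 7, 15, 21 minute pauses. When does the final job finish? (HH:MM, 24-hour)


Start: 09:53 = 593 min from midnight
  after task 1 (38 min): 10:31
  after break (13 min): 10:44
  after task 2 (30 min): 11:14
  after break (7 min): 11:21
  after task 3 (81 min): 12:42
  after break (15 min): 12:57
  after task 4 (66 min): 14:03
  after break (21 min): 14:24
  after task 5 (85 min): 15:49
Total elapsed: 356 minutes
End time: 15:49

15:49


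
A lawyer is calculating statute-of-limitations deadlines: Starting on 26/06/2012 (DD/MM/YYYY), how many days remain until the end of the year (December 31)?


Start: June 26, 2012
End: December 31, 2012
Days left in June: 4
July: 31
August: 31
September: 30
October: 31
... plus remaining months
Sum of remaining months: 184
Total: 4 + 184 = 188

188


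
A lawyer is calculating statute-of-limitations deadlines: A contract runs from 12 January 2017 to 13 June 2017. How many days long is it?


Start date: 2017-01-12
End date: 2017-06-13
Jan 2017: +20 days
Feb 2017: +28 days
Mar 2017: +31 days
... (3 more months)
Total: 152 days

152


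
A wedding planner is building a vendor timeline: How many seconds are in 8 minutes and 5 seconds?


Minutes: 8
Extra seconds: 5
Seconds per minute: 60
Minutes to seconds: 8 x 60 = 480
Total: 480 + 5 = 485

485


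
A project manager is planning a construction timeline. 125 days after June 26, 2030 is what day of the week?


Start: 2030-06-26 (Wednesday)
Step 1 - find target date: add 125 days
  2030-06-26 + 125 days = 2030-10-29
Step 2 - day of week:
  125 mod 7 = 6
  Wednesday + 6 days -> Tuesday
Result: Tuesday (2030-10-29)

Tuesday


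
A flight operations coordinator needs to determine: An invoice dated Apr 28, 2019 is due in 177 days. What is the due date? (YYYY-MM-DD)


Start: 2019-04-28
Adding 177 days
Days remaining in April: 2
After April: 175 days still to add
May 2019: 31 days, 144 remaining
June 2019: 30 days, 114 remaining
July 2019: 31 days, 83 remaining
August 2019: 31 days, 52 remaining
Result: 2019-10-22

2019-10-22


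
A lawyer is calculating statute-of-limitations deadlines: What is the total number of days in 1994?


Year: 1994
Check leap year rules:
Divisible by 4? No
1994 is not a leap year
Days: 365

365


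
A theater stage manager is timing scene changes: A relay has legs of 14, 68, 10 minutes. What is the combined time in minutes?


Durations: 14, 68, 10
Running sum: 14
+ 68 = 82
+ 10 = 92
Total duration: 92 minutes
That is 1 hours and 32 minutes

92


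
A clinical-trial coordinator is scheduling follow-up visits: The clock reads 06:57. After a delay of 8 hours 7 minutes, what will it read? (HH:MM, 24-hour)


Start time: 06:57
Adding: 8 hours 7 minutes
Minutes: 57 + 7 = 64
Minute overflow: 64 >= 60, so carry 1 hour, minutes = 4
Hours: 6 + 8 + 1 = 15
Result: 15:04

15:04


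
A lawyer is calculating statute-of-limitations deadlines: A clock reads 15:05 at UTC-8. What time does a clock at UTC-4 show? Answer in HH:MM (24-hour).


Local time: 15:05 at UTC-8 (offset -8h)
Target zone: UTC-4 (offset -4h)
Difference: -4 - (-8) = 4 hours
Calculation: 15 + (4) = 19
Result: 19:05

19:05


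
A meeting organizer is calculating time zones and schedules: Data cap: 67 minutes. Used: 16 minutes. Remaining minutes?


Total budget: 67 minutes
Time used: 16 minutes
Remaining: 67 - 16 = 51 minutes
Percent used: 23.9%
Percent remaining: 76.1%

51


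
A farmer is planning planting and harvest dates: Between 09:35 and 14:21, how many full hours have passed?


Start: 09:35
End: 14:21
Hour difference: 14 - 9 = 5 hours
Minute difference: 21 - 35 = -14 minutes
Total minutes: 286
Complete hours: 286 / 60 = 4 (remainder 46)

4


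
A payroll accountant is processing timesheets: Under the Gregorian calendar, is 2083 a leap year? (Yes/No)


Year: 2083
Divisible by 4? 2083 / 4 = 520.75 -> No
Not divisible by 4, so NOT a leap year

No


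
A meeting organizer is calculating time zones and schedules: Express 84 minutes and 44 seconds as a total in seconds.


Minutes: 84
Seconds: 44
Convert minutes to seconds: 84 x 60 = 5040
Add remaining seconds: 5040 + 44 = 5084

5084


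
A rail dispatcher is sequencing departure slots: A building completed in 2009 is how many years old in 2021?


Birth year: 2009
Current year: 2021
Age = current year - birth year
Age = 2021 - 2009 = 12

12


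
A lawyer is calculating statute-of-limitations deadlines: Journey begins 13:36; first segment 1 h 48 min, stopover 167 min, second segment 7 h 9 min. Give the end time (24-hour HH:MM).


Depart: 13:36
Leg 1: +108 min -> 15:24
Layover: +167 min -> 18:11
Leg 2: +429 min -> 01:20
Total travel: 704 minutes = 11h 44m
Arrival: 01:20

01:20


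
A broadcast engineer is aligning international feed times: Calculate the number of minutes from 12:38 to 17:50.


Start time: 12:38 = 758 minutes from midnight
End time: 17:50 = 1070 minutes from midnight
Difference: 1070 - 758 = 312 minutes
That is 5 hours and 12 minutes

312


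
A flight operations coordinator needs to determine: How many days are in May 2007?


Month: May
Year: 2007
May is a 31-day month
Total: 31 days

31


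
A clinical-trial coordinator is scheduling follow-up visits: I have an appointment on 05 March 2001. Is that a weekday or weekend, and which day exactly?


Date: 2001-03-05
January 1, 2001 is a Monday
Day of year: 64
Offset from Jan 1: 63 days
63 mod 7 = 0
Result: Monday

Monday


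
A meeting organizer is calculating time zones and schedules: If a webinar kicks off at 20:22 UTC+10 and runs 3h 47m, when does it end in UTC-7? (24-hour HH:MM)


Start: 20:22 in UTC+10
Step 1 - add duration:
  minutes: 22 + 47 = 69 (carry 1h)
  hours: 20 + 3 + 1 = 24
  end in UTC+10: 00:09
Step 2 - convert UTC+10 -> UTC-7:
  offset difference: -7 - (10) = -17 hours
  0 + (-17) = -17 -> mod 24 = 7
Result: 07:09 in UTC-7

07:09


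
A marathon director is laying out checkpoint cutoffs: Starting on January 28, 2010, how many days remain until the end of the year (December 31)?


Start: January 28, 2010
End: December 31, 2010
Days left in January: 3
February: 28
March: 31
April: 30
May: 31
... plus remaining months
Sum of remaining months: 334
Total: 3 + 334 = 337

337


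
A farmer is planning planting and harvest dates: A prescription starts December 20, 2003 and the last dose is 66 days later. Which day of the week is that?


Start: 2003-12-20 (Saturday)
Step 1 - find target date: add 66 days
  2003-12-20 + 66 days = 2004-02-24
Step 2 - day of week:
  66 mod 7 = 3
  Saturday + 3 days -> Tuesday
Result: Tuesday (2004-02-24)

Tuesday


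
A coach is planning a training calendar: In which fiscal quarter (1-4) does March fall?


Month: March (month 3)
Q1: January-March (months 1-3)
Q2: April-June (months 4-6)
Q3: July-September (months 7-9)
Q4: October-December (months 10-12)
Month 3 falls in Q1

1


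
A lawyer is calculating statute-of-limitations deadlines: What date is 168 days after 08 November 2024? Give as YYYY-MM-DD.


Start: 2024-11-08
Adding 168 days
Days remaining in November: 22
After November: 146 days still to add
December 2024: 31 days, 115 remaining
January 2025: 31 days, 84 remaining
February 2025: 28 days, 56 remaining
March 2025: 31 days, 25 remaining
Result: 2025-04-25

2025-04-25


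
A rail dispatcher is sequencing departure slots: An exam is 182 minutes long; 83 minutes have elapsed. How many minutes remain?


Total budget: 182 minutes
Time used: 83 minutes
Remaining: 182 - 83 = 99 minutes
Percent used: 45.6%
Percent remaining: 54.4%

99


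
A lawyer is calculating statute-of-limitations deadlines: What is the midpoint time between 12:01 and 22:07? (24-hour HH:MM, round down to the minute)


Start time: 12:01 = 721 minutes from midnight
End time: 22:07 = 1327 minutes from midnight
Sum: 721 + 1327 = 2048
Midpoint: 2048 / 2 = 1024 minutes
Convert: 1024 / 60 = 17 hours, 4 minutes
Result: 17:04

17:04


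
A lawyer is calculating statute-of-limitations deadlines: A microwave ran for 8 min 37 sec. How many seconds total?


Minutes: 8
Extra seconds: 37
Seconds per minute: 60
Minutes to seconds: 8 x 60 = 480
Total: 480 + 37 = 517

517


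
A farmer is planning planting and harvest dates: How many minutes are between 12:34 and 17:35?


Start time: 12:34 = 754 minutes from midnight
End time: 17:35 = 1055 minutes from midnight
Difference: 1055 - 754 = 301 minutes
That is 5 hours and 1 minutes

301


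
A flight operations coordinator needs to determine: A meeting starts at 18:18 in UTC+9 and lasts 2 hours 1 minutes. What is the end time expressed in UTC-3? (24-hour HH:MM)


Start: 18:18 in UTC+9
Step 1 - add duration:
  minutes: 18 + 1 = 19
  hours: 18 + 2 + 0 = 20
  end in UTC+9: 20:19
Step 2 - convert UTC+9 -> UTC-3:
  offset difference: -3 - (9) = -12 hours
  20 + (-12) = 8 -> mod 24 = 8
Result: 08:19 in UTC-3

08:19


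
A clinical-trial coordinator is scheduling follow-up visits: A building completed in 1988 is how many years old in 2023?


Birth year: 1988
Current year: 2023
Age = current year - birth year
Age = 2023 - 1988 = 35

35


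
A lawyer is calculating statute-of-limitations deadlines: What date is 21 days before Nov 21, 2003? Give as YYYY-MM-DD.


Start: 2003-11-21
Subtracting 21 days
Days already passed in November: 21
Result: 2003-10-31

2003-10-31


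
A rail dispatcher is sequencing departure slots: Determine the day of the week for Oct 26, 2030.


Date: 2030-10-26
January 1, 2030 is a Tuesday
Day of year: 299
Offset from Jan 1: 298 days
298 mod 7 = 4
Result: Saturday

Saturday


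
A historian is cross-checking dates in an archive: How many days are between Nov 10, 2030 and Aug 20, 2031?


Start date: 2030-11-10
End date: 2031-08-20
Nov 2030: +21 days
Dec 2030: +31 days
Jan 2031: +31 days
... (7 more months)
Total: 283 days

283


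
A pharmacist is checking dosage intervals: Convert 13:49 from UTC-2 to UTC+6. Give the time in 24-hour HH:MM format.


Local time: 13:49 at UTC-2 (offset -2h)
Target zone: UTC+6 (offset 6h)
Difference: 6 - (-2) = 8 hours
Calculation: 13 + (8) = 21
Result: 21:49

21:49


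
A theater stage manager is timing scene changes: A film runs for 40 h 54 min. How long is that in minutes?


Hours: 40
Minutes: 54
Convert hours to minutes: 40 x 60 = 2400
Add remaining minutes: 2400 + 54 = 2454

2454


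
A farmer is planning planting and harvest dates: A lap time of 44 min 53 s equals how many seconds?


Minutes: 44
Seconds: 53
Convert minutes to seconds: 44 x 60 = 2640
Add remaining seconds: 2640 + 53 = 2693

2693


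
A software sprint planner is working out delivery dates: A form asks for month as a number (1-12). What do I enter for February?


Calendar month order:
1. January
2. February <--
3. March
February is month number 2

2


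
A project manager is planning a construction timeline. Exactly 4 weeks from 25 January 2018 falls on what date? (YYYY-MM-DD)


Start: 2018-01-25
Weeks to add: 4
Convert to days: 4 x 7 = 28 days
Add 28 days to 2018-01-25
Result: 2018-02-22

2018-02-22


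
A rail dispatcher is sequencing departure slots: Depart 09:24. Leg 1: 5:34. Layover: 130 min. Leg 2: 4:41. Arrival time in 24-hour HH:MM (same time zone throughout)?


Depart: 09:24
Leg 1: +334 min -> 14:58
Layover: +130 min -> 17:08
Leg 2: +281 min -> 21:49
Total travel: 745 minutes = 12h 25m
Arrival: 21:49

21:49


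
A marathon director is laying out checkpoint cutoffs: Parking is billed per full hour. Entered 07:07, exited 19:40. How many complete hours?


Start: 07:07
End: 19:40
Hour difference: 19 - 7 = 12 hours
Minute difference: 40 - 7 = 33 minutes
Total minutes: 753
Complete hours: 753 / 60 = 12 (remainder 33)

12


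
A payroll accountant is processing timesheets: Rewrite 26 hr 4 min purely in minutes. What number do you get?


Hours: 26
Extra minutes: 4
Minutes per hour: 60
Hours to minutes: 26 x 60 = 1560
Total: 1560 + 4 = 1564

1564


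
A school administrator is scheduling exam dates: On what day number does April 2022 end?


Month: April
Year: 2022
April is a 30-day month
Total: 30 days

30


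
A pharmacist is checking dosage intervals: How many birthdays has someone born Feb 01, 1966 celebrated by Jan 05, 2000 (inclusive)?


Birth: 1966-02-01
Reference: 2000-01-05
Year difference: 2000 - 1966 = 34
Has birthday (02-01) occurred by 01-05? No
Birthday not yet reached this year -> subtract 1
Age in full years: 33

33


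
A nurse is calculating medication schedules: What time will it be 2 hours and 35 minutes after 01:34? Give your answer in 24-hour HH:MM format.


Start time: 01:34
Adding: 2 hours 35 minutes
Minutes: 34 + 35 = 69
Minute overflow: 69 >= 60, so carry 1 hour, minutes = 9
Hours: 1 + 2 + 1 = 4
Result: 04:09

04:09


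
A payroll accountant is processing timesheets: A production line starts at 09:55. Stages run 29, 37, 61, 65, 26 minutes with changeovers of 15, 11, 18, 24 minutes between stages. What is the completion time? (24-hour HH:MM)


Start: 09:55 = 595 min from midnight
  after task 1 (29 min): 10:24
  after break (15 min): 10:39
  after task 2 (37 min): 11:16
  after break (11 min): 11:27
  after task 3 (61 min): 12:28
  after break (18 min): 12:46
  after task 4 (65 min): 13:51
  after break (24 min): 14:15
  after task 5 (26 min): 14:41
Total elapsed: 286 minutes
End time: 14:41

14:41


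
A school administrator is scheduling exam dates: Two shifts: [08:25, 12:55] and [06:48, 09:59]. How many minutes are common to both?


Interval A: [505, 775] minutes from midnight
Interval B: [408, 599] minutes from midnight
Overlap start = max(505, 408) = 505
Overlap end = min(775, 599) = 599
Overlap = 599 - 505 = 94 minutes

94


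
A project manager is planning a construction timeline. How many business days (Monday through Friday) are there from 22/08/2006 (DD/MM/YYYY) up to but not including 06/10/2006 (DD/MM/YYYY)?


Start: 2006-08-22 (Tuesday)
End (exclusive): 2006-10-06 (Friday)
Total calendar days: 45
Full weeks: 45 // 7 = 6 -> 30 weekdays
Remaining 3 days starting on Tuesday:
  Tue(w), Wed(w), Thu(w) -> 3 weekdays
Total business days: 30 + 3 = 33

33


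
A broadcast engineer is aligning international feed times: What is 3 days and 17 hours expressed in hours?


Days: 3
Extra hours: 17
Hours per day: 24
Days to hours: 3 x 24 = 72
Total: 72 + 17 = 89

89


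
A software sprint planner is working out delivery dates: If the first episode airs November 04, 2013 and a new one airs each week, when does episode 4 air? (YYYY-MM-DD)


First occurrence: 2013-11-04 (occurrence 1)
Each occurrence is 7 days after the previous.
Occurrence 4 is 3 weeks after the first.
3 weeks = 21 days
2013-11-04 + 21 days = 2013-11-25

2013-11-25


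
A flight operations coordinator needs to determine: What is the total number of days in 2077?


Year: 2077
Check leap year rules:
Divisible by 4? No
2077 is not a leap year
Days: 365

365


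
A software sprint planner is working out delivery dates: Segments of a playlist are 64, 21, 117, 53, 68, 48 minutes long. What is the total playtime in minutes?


Durations: 64, 21, 117, 53, 68, 48
Running sum: 64
+ 21 = 85
+ 117 = 202
+ 53 = 255
+ 68 = 323
+ 48 = 371
Total duration: 371 minutes
That is 6 hours and 11 minutes

371


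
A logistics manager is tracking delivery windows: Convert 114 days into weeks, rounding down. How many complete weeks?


Total days: 114
Days per week: 7
Division: 114 / 7 = 16 remainder 2
Complete weeks: 16
Remaining days: 2

16


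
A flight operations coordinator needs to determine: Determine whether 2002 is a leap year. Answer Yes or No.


Year: 2002
Divisible by 4? 2002 / 4 = 500.5 -> No
Not divisible by 4, so NOT a leap year

No


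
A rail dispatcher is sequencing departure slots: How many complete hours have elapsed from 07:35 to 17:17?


Start: 07:35
End: 17:17
Hour difference: 17 - 7 = 10 hours
Minute difference: 17 - 35 = -18 minutes
Total minutes: 582
Complete hours: 582 / 60 = 9 (remainder 42)

9


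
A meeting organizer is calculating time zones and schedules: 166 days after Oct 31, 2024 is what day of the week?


Start: 2024-10-31 (Thursday)
Step 1 - find target date: add 166 days
  2024-10-31 + 166 days = 2025-04-15
Step 2 - day of week:
  166 mod 7 = 5
  Thursday + 5 days -> Tuesday
Result: Tuesday (2025-04-15)

Tuesday


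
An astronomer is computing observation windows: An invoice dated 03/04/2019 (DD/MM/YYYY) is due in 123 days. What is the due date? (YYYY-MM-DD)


Start: 2019-04-03
Adding 123 days
Days remaining in April: 27
After April: 96 days still to add
May 2019: 31 days, 65 remaining
June 2019: 30 days, 35 remaining
July 2019: 31 days, 4 remaining
August 2019 has 31 days, need 4
Result: 2019-08-04

2019-08-04


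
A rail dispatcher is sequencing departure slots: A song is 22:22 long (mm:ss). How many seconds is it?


Minutes: 22
Extra seconds: 22
Seconds per minute: 60
Minutes to seconds: 22 x 60 = 1320
Total: 1320 + 22 = 1342

1342


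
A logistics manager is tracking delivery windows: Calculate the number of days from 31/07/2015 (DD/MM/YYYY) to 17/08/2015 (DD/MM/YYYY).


Start date: 2015-07-31
End date: 2015-08-17
Jul 2015: +1 days
Aug 2015: +16 days
Total: 17 days

17


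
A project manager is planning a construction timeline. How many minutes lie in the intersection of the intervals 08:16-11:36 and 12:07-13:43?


Interval A: [496, 696] minutes from midnight
Interval B: [727, 823] minutes from midnight
Overlap start = max(496, 727) = 727
Overlap end = min(696, 823) = 696
End <= start, so the intervals do not overlap: 0 minutes

0


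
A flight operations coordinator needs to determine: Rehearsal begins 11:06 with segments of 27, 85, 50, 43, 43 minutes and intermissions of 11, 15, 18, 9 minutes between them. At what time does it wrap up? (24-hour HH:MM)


Start: 11:06 = 666 min from midnight
  after task 1 (27 min): 11:33
  after break (11 min): 11:44
  after task 2 (85 min): 13:09
  after break (15 min): 13:24
  after task 3 (50 min): 14:14
  after break (18 min): 14:32
  after task 4 (43 min): 15:15
  after break (9 min): 15:24
  after task 5 (43 min): 16:07
Total elapsed: 301 minutes
End time: 16:07

16:07


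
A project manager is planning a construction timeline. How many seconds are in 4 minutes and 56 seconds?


Minutes: 4
Seconds: 56
Convert minutes to seconds: 4 x 60 = 240
Add remaining seconds: 240 + 56 = 296

296


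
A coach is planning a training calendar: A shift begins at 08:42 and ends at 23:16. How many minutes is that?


Start time: 08:42 = 522 minutes from midnight
End time: 23:16 = 1396 minutes from midnight
Difference: 1396 - 522 = 874 minutes
That is 14 hours and 34 minutes

874


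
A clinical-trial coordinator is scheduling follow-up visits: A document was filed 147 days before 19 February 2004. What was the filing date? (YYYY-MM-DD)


Start: 2004-02-19
Subtracting 147 days
Days already passed in February: 19
After going back through February: 128 more days to subtract
January 2004: 31 days, 97 remaining
December 2003: 31 days, 66 remaining
November 2003: 30 days, 36 remaining
October 2003: 31 days, 5 remaining
Result: 2003-09-25

2003-09-25


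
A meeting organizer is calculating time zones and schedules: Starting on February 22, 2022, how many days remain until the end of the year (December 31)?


Start: February 22, 2022
End: December 31, 2022
Days left in February: 6
March: 31
April: 30
May: 31
June: 30
... plus remaining months
Sum of remaining months: 306
Total: 6 + 306 = 312

312


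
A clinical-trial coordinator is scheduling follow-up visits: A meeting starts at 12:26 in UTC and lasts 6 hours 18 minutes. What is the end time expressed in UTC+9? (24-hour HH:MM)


Start: 12:26 in UTC
Step 1 - add duration:
  minutes: 26 + 18 = 44
  hours: 12 + 6 + 0 = 18
  end in UTC: 18:44
Step 2 - convert UTC -> UTC+9:
  offset difference: 9 - (0) = 9 hours
  18 + (9) = 27 -> mod 24 = 3
Result: 03:44 in UTC+9

03:44


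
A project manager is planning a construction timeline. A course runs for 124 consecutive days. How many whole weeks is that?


Total days: 124
Days per week: 7
Division: 124 / 7 = 17 remainder 5
Complete weeks: 17
Remaining days: 5

17


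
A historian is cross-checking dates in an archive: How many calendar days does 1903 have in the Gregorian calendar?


Year: 1903
Check leap year rules:
Divisible by 4? No
1903 is not a leap year
Days: 365

365


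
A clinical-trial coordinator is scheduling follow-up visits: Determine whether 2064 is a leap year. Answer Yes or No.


Year: 2064
Divisible by 4? 2064 / 4 = 516.0 -> Yes
Divisible by 100? 2064 / 100 = 20.64 -> No
Divisible by 4 but not 100, so it IS a leap year

Yes


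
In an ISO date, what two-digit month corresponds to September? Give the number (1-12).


Calendar month order:
8. August
9. September <--
10. October
September is month number 9

9


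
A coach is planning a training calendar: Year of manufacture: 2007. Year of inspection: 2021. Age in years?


Birth year: 2007
Current year: 2021
Age = current year - birth year
Age = 2021 - 2007 = 14

14


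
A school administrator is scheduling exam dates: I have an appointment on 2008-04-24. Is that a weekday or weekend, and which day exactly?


Date: 2008-04-24
January 1, 2008 is a Tuesday
Day of year: 115
Offset from Jan 1: 114 days
114 mod 7 = 2
Result: Thursday

Thursday


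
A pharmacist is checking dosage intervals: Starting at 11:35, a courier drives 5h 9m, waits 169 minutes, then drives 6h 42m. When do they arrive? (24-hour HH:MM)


Depart: 11:35
Leg 1: +309 min -> 16:44
Layover: +169 min -> 19:33
Leg 2: +402 min -> 02:15
Total travel: 880 minutes = 14h 40m
Arrival: 02:15

02:15


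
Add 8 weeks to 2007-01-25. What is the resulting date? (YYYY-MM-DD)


Start: 2007-01-25
Weeks to add: 8
Convert to days: 8 x 7 = 56 days
Add 56 days to 2007-01-25
Result: 2007-03-22

2007-03-22


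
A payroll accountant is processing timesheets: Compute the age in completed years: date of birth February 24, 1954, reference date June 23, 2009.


Birth: 1954-02-24
Reference: 2009-06-23
Year difference: 2009 - 1954 = 55
Has birthday (02-24) occurred by 06-23? Yes
Age in full years: 55

55


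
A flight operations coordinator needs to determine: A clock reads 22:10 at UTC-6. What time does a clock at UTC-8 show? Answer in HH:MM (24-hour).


Local time: 22:10 at UTC-6 (offset -6h)
Target zone: UTC-8 (offset -8h)
Difference: -8 - (-6) = -2 hours
Calculation: 22 + (-2) = 20
Result: 20:10

20:10


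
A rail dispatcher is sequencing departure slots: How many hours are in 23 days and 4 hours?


Days: 23
Extra hours: 4
Hours per day: 24
Days to hours: 23 x 24 = 552
Total: 552 + 4 = 556

556


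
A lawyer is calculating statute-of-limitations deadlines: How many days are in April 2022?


Month: April
Year: 2022
April is a 30-day month
Total: 30 days

30


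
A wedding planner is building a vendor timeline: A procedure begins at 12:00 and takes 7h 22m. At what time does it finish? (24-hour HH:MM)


Start time: 12:00
Adding: 7 hours 22 minutes
Minutes: 0 + 22 = 22
Hours: 12 + 7 + 0 = 19
Result: 19:22

19:22


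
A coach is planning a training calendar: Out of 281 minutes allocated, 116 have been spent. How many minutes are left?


Total budget: 281 minutes
Time used: 116 minutes
Remaining: 281 - 116 = 165 minutes
Percent used: 41.3%
Percent remaining: 58.7%

165


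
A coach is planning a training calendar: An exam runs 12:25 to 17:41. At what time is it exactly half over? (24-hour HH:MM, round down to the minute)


Start time: 12:25 = 745 minutes from midnight
End time: 17:41 = 1061 minutes from midnight
Sum: 745 + 1061 = 1806
Midpoint: 1806 / 2 = 903 minutes
Convert: 903 / 60 = 15 hours, 3 minutes
Result: 15:03

15:03


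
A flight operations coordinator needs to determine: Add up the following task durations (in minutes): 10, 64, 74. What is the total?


Durations: 10, 64, 74
Running sum: 10
+ 64 = 74
+ 74 = 148
Total duration: 148 minutes
That is 2 hours and 28 minutes

148


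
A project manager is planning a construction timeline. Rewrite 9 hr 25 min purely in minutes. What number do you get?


Hours: 9
Extra minutes: 25
Minutes per hour: 60
Hours to minutes: 9 x 60 = 540
Total: 540 + 25 = 565

565


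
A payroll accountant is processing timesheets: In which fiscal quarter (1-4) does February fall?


Month: February (month 2)
Q1: January-March (months 1-3)
Q2: April-June (months 4-6)
Q3: July-September (months 7-9)
Q4: October-December (months 10-12)
Month 2 falls in Q1

1


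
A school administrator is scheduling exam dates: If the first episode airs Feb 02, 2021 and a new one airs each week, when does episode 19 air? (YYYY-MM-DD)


First occurrence: 2021-02-02 (occurrence 1)
Each occurrence is 7 days after the previous.
Occurrence 19 is 18 weeks after the first.
18 weeks = 126 days
2021-02-02 + 126 days = 2021-06-08

2021-06-08


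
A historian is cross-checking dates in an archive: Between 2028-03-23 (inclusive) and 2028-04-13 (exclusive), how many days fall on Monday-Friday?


Start: 2028-03-23 (Thursday)
End (exclusive): 2028-04-13 (Thursday)
Total calendar days: 21
Full weeks: 21 // 7 = 3 -> 15 weekdays
Remaining 0 days starting on Thursday:
Total business days: 15 + 0 = 15

15


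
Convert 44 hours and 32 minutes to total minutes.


Hours: 44
Minutes: 32
Convert hours to minutes: 44 x 60 = 2640
Add remaining minutes: 2640 + 32 = 2672

2672


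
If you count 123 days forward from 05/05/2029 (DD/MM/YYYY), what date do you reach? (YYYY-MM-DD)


Start: 2029-05-05
Adding 123 days
Days remaining in May: 26
After May: 97 days still to add
June 2029: 30 days, 67 remaining
July 2029: 31 days, 36 remaining
August 2029: 31 days, 5 remaining
September 2029 has 30 days, need 5
Result: 2029-09-05

2029-09-05


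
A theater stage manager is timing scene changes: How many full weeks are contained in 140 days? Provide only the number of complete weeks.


Total days: 140
Days per week: 7
Division: 140 / 7 = 20 remainder 0
Complete weeks: 20
Remaining days: 0

20


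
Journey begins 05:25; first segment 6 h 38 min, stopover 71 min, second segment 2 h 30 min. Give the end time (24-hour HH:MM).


Depart: 05:25
Leg 1: +398 min -> 12:03
Layover: +71 min -> 13:14
Leg 2: +150 min -> 15:44
Total travel: 619 minutes = 10h 19m
Arrival: 15:44

15:44


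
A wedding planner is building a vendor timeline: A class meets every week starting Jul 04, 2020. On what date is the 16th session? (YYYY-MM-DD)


First occurrence: 2020-07-04 (occurrence 1)
Each occurrence is 7 days after the previous.
Occurrence 16 is 15 weeks after the first.
15 weeks = 105 days
2020-07-04 + 105 days = 2020-10-17

2020-10-17


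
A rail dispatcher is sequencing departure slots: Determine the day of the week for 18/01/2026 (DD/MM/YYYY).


Date: 2026-01-18
January 1, 2026 is a Thursday
Day of year: 18
Offset from Jan 1: 17 days
17 mod 7 = 3
Result: Sunday

Sunday
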